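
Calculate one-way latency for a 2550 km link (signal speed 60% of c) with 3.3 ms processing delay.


Speed = 0.6 * 3e5 km/s = 180000 km/s
Propagation delay = 2550 / 180000 = 0.0142 s = 14.1667 ms
Processing delay = 3.3 ms
Total one-way latency = 17.4667 ms


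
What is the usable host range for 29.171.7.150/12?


Network: 29.160.0.0
Broadcast: 29.175.255.255
First usable = network + 1
Last usable = broadcast - 1
Range: 29.160.0.1 to 29.175.255.254


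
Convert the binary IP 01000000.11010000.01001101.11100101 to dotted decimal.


01000000 = 64
11010000 = 208
01001101 = 77
11100101 = 229
IP: 64.208.77.229


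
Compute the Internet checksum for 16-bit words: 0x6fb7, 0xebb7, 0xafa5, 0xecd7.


Sum all words (with carry folding):
+ 0x6fb7 = 0x6fb7
+ 0xebb7 = 0x5b6f
+ 0xafa5 = 0x0b15
+ 0xecd7 = 0xf7ec
One's complement: ~0xf7ec
Checksum = 0x0813


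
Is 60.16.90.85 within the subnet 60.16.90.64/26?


Subnet network: 60.16.90.64
Test IP AND mask: 60.16.90.64
Yes, 60.16.90.85 is in 60.16.90.64/26


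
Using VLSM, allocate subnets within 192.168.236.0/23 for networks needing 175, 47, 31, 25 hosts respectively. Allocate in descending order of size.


175 hosts -> /24 (254 usable): 192.168.236.0/24
47 hosts -> /26 (62 usable): 192.168.237.0/26
31 hosts -> /26 (62 usable): 192.168.237.64/26
25 hosts -> /27 (30 usable): 192.168.237.128/27
Allocation: 192.168.236.0/24 (175 hosts, 254 usable); 192.168.237.0/26 (47 hosts, 62 usable); 192.168.237.64/26 (31 hosts, 62 usable); 192.168.237.128/27 (25 hosts, 30 usable)


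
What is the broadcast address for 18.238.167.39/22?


Network: 18.238.164.0/22
Host bits = 10
Set all host bits to 1:
Broadcast: 18.238.167.255


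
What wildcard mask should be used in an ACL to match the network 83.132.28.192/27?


Subnet mask: 255.255.255.224
Wildcard = 255.255.255.255 - subnet mask
255 - 255 = 0
255 - 255 = 0
255 - 255 = 0
255 - 224 = 31
Wildcard: 0.0.0.31


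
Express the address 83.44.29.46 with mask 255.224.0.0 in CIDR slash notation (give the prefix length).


Binary: 11111111.11100000.00000000.00000000
Count leading 1s
Prefix: /11


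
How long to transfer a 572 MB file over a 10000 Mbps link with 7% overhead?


Effective throughput = 10000 * (1 - 7/100) = 9300 Mbps
File size in Mb = 572 * 8 = 4576 Mb
Time = 4576 / 9300
Time = 0.492 seconds


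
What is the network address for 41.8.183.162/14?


IP:   00101001.00001000.10110111.10100010
Mask: 11111111.11111100.00000000.00000000
AND operation:
Net:  00101001.00001000.00000000.00000000
Network: 41.8.0.0/14


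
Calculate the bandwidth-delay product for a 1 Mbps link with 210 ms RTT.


BDP = bandwidth * RTT
= 1 Mbps * 210 ms
= 1 * 1e6 * 210 / 1000 bits
= 210000 bits
= 26250 bytes
= 25.6348 KB
BDP = 210000 bits (26250 bytes)


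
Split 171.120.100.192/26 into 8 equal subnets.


New prefix = 26 + 3 = 29
Each subnet has 8 addresses
  171.120.100.192/29
  171.120.100.200/29
  171.120.100.208/29
  171.120.100.216/29
  171.120.100.224/29
  171.120.100.232/29
  171.120.100.240/29
  171.120.100.248/29
Subnets: 171.120.100.192/29, 171.120.100.200/29, 171.120.100.208/29, 171.120.100.216/29, 171.120.100.224/29, 171.120.100.232/29, 171.120.100.240/29, 171.120.100.248/29


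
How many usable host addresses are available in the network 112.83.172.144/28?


Host bits = 32 - 28 = 4
Total addresses = 2^4 = 16
Usable = total - 2 (network and broadcast)
Usable hosts: 14


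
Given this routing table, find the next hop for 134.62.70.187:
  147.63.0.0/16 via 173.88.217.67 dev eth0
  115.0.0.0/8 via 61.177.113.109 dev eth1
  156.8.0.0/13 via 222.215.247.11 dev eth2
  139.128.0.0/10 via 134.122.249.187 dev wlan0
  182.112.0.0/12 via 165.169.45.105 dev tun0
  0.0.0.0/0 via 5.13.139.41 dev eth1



Longest prefix match for 134.62.70.187:
  /16 147.63.0.0: no
  /8 115.0.0.0: no
  /13 156.8.0.0: no
  /10 139.128.0.0: no
  /12 182.112.0.0: no
  /0 0.0.0.0: MATCH
Selected: next-hop 5.13.139.41 via eth1 (matched /0)


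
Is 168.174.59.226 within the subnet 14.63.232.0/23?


Subnet network: 14.63.232.0
Test IP AND mask: 168.174.58.0
No, 168.174.59.226 is not in 14.63.232.0/23


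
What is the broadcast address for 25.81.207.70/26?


Network: 25.81.207.64/26
Host bits = 6
Set all host bits to 1:
Broadcast: 25.81.207.127


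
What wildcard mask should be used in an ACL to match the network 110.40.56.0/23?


Subnet mask: 255.255.254.0
Wildcard = 255.255.255.255 - subnet mask
255 - 255 = 0
255 - 255 = 0
255 - 254 = 1
255 - 0 = 255
Wildcard: 0.0.1.255


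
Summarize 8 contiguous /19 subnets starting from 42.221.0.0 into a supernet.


Original prefix: /19
Number of subnets: 8 = 2^3
New prefix = 19 - 3 = 16
Supernet: 42.221.0.0/16


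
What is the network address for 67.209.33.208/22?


IP:   01000011.11010001.00100001.11010000
Mask: 11111111.11111111.11111100.00000000
AND operation:
Net:  01000011.11010001.00100000.00000000
Network: 67.209.32.0/22


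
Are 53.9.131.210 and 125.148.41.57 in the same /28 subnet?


Mask: 255.255.255.240
53.9.131.210 AND mask = 53.9.131.208
125.148.41.57 AND mask = 125.148.41.48
No, different subnets (53.9.131.208 vs 125.148.41.48)


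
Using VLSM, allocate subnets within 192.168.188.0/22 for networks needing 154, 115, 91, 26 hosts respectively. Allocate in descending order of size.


154 hosts -> /24 (254 usable): 192.168.188.0/24
115 hosts -> /25 (126 usable): 192.168.189.0/25
91 hosts -> /25 (126 usable): 192.168.189.128/25
26 hosts -> /27 (30 usable): 192.168.190.0/27
Allocation: 192.168.188.0/24 (154 hosts, 254 usable); 192.168.189.0/25 (115 hosts, 126 usable); 192.168.189.128/25 (91 hosts, 126 usable); 192.168.190.0/27 (26 hosts, 30 usable)


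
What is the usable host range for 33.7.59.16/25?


Network: 33.7.59.0
Broadcast: 33.7.59.127
First usable = network + 1
Last usable = broadcast - 1
Range: 33.7.59.1 to 33.7.59.126


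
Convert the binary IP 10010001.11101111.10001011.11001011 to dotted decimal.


10010001 = 145
11101111 = 239
10001011 = 139
11001011 = 203
IP: 145.239.139.203


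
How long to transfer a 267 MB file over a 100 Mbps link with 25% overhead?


Effective throughput = 100 * (1 - 25/100) = 75 Mbps
File size in Mb = 267 * 8 = 2136 Mb
Time = 2136 / 75
Time = 28.48 seconds


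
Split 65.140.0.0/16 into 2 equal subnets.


New prefix = 16 + 1 = 17
Each subnet has 32768 addresses
  65.140.0.0/17
  65.140.128.0/17
Subnets: 65.140.0.0/17, 65.140.128.0/17


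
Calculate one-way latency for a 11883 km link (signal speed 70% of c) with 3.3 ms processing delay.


Speed = 0.7 * 3e5 km/s = 210000 km/s
Propagation delay = 11883 / 210000 = 0.0566 s = 56.5857 ms
Processing delay = 3.3 ms
Total one-way latency = 59.8857 ms


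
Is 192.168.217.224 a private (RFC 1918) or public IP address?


RFC 1918 private ranges:
  10.0.0.0/8 (10.0.0.0 - 10.255.255.255)
  172.16.0.0/12 (172.16.0.0 - 172.31.255.255)
  192.168.0.0/16 (192.168.0.0 - 192.168.255.255)
Private (in 192.168.0.0/16)


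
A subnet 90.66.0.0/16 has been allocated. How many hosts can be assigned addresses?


Host bits = 32 - 16 = 16
Total addresses = 2^16 = 65536
Usable = total - 2 (network and broadcast)
Usable hosts: 65534


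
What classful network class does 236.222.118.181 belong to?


First octet: 236
Binary: 11101100
1110xxxx -> Class D (224-239)
Class D (multicast), default mask N/A


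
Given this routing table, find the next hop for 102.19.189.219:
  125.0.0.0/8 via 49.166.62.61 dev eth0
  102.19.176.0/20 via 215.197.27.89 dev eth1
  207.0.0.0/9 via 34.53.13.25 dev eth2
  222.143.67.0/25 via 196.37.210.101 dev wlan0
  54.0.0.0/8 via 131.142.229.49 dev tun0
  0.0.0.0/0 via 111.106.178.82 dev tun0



Longest prefix match for 102.19.189.219:
  /8 125.0.0.0: no
  /20 102.19.176.0: MATCH
  /9 207.0.0.0: no
  /25 222.143.67.0: no
  /8 54.0.0.0: no
  /0 0.0.0.0: MATCH
Selected: next-hop 215.197.27.89 via eth1 (matched /20)


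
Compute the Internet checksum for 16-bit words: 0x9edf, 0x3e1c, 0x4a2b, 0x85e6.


Sum all words (with carry folding):
+ 0x9edf = 0x9edf
+ 0x3e1c = 0xdcfb
+ 0x4a2b = 0x2727
+ 0x85e6 = 0xad0d
One's complement: ~0xad0d
Checksum = 0x52f2


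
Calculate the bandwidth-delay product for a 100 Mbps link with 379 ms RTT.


BDP = bandwidth * RTT
= 100 Mbps * 379 ms
= 100 * 1e6 * 379 / 1000 bits
= 37900000 bits
= 4737500 bytes
= 4626.4648 KB
BDP = 37900000 bits (4737500 bytes)


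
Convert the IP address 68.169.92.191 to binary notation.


68 = 01000100
169 = 10101001
92 = 01011100
191 = 10111111
Binary: 01000100.10101001.01011100.10111111


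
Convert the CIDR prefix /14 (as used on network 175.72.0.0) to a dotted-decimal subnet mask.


/14 means 14 network bits, 18 host bits
Binary: 11111111111111000000000000000000
Mask: 255.252.0.0


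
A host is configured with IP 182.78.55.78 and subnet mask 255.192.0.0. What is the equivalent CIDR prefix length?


Binary: 11111111.11000000.00000000.00000000
Count leading 1s
Prefix: /10


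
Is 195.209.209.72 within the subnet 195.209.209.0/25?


Subnet network: 195.209.209.0
Test IP AND mask: 195.209.209.0
Yes, 195.209.209.72 is in 195.209.209.0/25


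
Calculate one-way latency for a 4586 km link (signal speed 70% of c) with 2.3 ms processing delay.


Speed = 0.7 * 3e5 km/s = 210000 km/s
Propagation delay = 4586 / 210000 = 0.0218 s = 21.8381 ms
Processing delay = 2.3 ms
Total one-way latency = 24.1381 ms


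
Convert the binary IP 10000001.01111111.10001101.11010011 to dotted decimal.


10000001 = 129
01111111 = 127
10001101 = 141
11010011 = 211
IP: 129.127.141.211


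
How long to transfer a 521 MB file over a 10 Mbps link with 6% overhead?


Effective throughput = 10 * (1 - 6/100) = 9.4 Mbps
File size in Mb = 521 * 8 = 4168 Mb
Time = 4168 / 9.4
Time = 443.4043 seconds


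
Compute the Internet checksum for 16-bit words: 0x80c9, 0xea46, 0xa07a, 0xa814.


Sum all words (with carry folding):
+ 0x80c9 = 0x80c9
+ 0xea46 = 0x6b10
+ 0xa07a = 0x0b8b
+ 0xa814 = 0xb39f
One's complement: ~0xb39f
Checksum = 0x4c60


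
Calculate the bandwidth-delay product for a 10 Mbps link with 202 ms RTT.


BDP = bandwidth * RTT
= 10 Mbps * 202 ms
= 10 * 1e6 * 202 / 1000 bits
= 2020000 bits
= 252500 bytes
= 246.582 KB
BDP = 2020000 bits (252500 bytes)


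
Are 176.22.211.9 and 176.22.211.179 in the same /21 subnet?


Mask: 255.255.248.0
176.22.211.9 AND mask = 176.22.208.0
176.22.211.179 AND mask = 176.22.208.0
Yes, same subnet (176.22.208.0)


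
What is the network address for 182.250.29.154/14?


IP:   10110110.11111010.00011101.10011010
Mask: 11111111.11111100.00000000.00000000
AND operation:
Net:  10110110.11111000.00000000.00000000
Network: 182.248.0.0/14


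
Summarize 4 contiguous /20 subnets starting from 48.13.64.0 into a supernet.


Original prefix: /20
Number of subnets: 4 = 2^2
New prefix = 20 - 2 = 18
Supernet: 48.13.64.0/18


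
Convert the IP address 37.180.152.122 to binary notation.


37 = 00100101
180 = 10110100
152 = 10011000
122 = 01111010
Binary: 00100101.10110100.10011000.01111010


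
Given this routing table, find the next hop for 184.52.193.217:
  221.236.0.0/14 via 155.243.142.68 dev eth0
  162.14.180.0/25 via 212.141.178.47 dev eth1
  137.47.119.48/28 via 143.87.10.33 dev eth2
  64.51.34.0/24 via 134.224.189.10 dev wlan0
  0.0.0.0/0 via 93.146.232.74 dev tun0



Longest prefix match for 184.52.193.217:
  /14 221.236.0.0: no
  /25 162.14.180.0: no
  /28 137.47.119.48: no
  /24 64.51.34.0: no
  /0 0.0.0.0: MATCH
Selected: next-hop 93.146.232.74 via tun0 (matched /0)


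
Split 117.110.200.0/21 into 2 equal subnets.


New prefix = 21 + 1 = 22
Each subnet has 1024 addresses
  117.110.200.0/22
  117.110.204.0/22
Subnets: 117.110.200.0/22, 117.110.204.0/22


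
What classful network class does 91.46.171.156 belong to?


First octet: 91
Binary: 01011011
0xxxxxxx -> Class A (1-126)
Class A, default mask 255.0.0.0 (/8)


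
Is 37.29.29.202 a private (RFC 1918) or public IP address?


RFC 1918 private ranges:
  10.0.0.0/8 (10.0.0.0 - 10.255.255.255)
  172.16.0.0/12 (172.16.0.0 - 172.31.255.255)
  192.168.0.0/16 (192.168.0.0 - 192.168.255.255)
Public (not in any RFC 1918 range)


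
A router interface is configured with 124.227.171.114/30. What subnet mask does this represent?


/30 means 30 network bits, 2 host bits
Binary: 11111111111111111111111111111100
Mask: 255.255.255.252


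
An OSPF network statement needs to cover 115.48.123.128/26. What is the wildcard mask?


Subnet mask: 255.255.255.192
Wildcard = 255.255.255.255 - subnet mask
255 - 255 = 0
255 - 255 = 0
255 - 255 = 0
255 - 192 = 63
Wildcard: 0.0.0.63


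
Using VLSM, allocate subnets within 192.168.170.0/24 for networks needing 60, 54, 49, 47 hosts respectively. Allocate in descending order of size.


60 hosts -> /26 (62 usable): 192.168.170.0/26
54 hosts -> /26 (62 usable): 192.168.170.64/26
49 hosts -> /26 (62 usable): 192.168.170.128/26
47 hosts -> /26 (62 usable): 192.168.170.192/26
Allocation: 192.168.170.0/26 (60 hosts, 62 usable); 192.168.170.64/26 (54 hosts, 62 usable); 192.168.170.128/26 (49 hosts, 62 usable); 192.168.170.192/26 (47 hosts, 62 usable)


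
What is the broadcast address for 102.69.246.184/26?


Network: 102.69.246.128/26
Host bits = 6
Set all host bits to 1:
Broadcast: 102.69.246.191


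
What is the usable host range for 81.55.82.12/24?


Network: 81.55.82.0
Broadcast: 81.55.82.255
First usable = network + 1
Last usable = broadcast - 1
Range: 81.55.82.1 to 81.55.82.254


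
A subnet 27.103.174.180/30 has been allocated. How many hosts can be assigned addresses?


Host bits = 32 - 30 = 2
Total addresses = 2^2 = 4
Usable = total - 2 (network and broadcast)
Usable hosts: 2


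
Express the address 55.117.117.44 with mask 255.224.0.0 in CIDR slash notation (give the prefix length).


Binary: 11111111.11100000.00000000.00000000
Count leading 1s
Prefix: /11


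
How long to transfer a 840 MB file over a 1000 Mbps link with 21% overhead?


Effective throughput = 1000 * (1 - 21/100) = 790 Mbps
File size in Mb = 840 * 8 = 6720 Mb
Time = 6720 / 790
Time = 8.5063 seconds


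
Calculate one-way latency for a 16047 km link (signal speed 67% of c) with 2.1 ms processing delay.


Speed = 0.67 * 3e5 km/s = 201000 km/s
Propagation delay = 16047 / 201000 = 0.0798 s = 79.8358 ms
Processing delay = 2.1 ms
Total one-way latency = 81.9358 ms


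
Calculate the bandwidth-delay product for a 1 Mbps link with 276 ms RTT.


BDP = bandwidth * RTT
= 1 Mbps * 276 ms
= 1 * 1e6 * 276 / 1000 bits
= 276000 bits
= 34500 bytes
= 33.6914 KB
BDP = 276000 bits (34500 bytes)


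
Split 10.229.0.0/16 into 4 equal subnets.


New prefix = 16 + 2 = 18
Each subnet has 16384 addresses
  10.229.0.0/18
  10.229.64.0/18
  10.229.128.0/18
  10.229.192.0/18
Subnets: 10.229.0.0/18, 10.229.64.0/18, 10.229.128.0/18, 10.229.192.0/18


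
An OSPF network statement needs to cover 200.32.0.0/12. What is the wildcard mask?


Subnet mask: 255.240.0.0
Wildcard = 255.255.255.255 - subnet mask
255 - 255 = 0
255 - 240 = 15
255 - 0 = 255
255 - 0 = 255
Wildcard: 0.15.255.255


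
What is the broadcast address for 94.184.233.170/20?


Network: 94.184.224.0/20
Host bits = 12
Set all host bits to 1:
Broadcast: 94.184.239.255


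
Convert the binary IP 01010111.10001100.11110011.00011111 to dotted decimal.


01010111 = 87
10001100 = 140
11110011 = 243
00011111 = 31
IP: 87.140.243.31


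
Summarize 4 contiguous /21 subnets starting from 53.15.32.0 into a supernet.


Original prefix: /21
Number of subnets: 4 = 2^2
New prefix = 21 - 2 = 19
Supernet: 53.15.32.0/19


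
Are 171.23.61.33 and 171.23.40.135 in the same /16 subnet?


Mask: 255.255.0.0
171.23.61.33 AND mask = 171.23.0.0
171.23.40.135 AND mask = 171.23.0.0
Yes, same subnet (171.23.0.0)


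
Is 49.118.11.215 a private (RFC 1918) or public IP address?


RFC 1918 private ranges:
  10.0.0.0/8 (10.0.0.0 - 10.255.255.255)
  172.16.0.0/12 (172.16.0.0 - 172.31.255.255)
  192.168.0.0/16 (192.168.0.0 - 192.168.255.255)
Public (not in any RFC 1918 range)


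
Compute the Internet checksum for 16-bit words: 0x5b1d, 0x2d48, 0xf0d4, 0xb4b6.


Sum all words (with carry folding):
+ 0x5b1d = 0x5b1d
+ 0x2d48 = 0x8865
+ 0xf0d4 = 0x793a
+ 0xb4b6 = 0x2df1
One's complement: ~0x2df1
Checksum = 0xd20e


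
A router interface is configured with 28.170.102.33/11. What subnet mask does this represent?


/11 means 11 network bits, 21 host bits
Binary: 11111111111000000000000000000000
Mask: 255.224.0.0


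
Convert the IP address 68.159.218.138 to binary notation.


68 = 01000100
159 = 10011111
218 = 11011010
138 = 10001010
Binary: 01000100.10011111.11011010.10001010


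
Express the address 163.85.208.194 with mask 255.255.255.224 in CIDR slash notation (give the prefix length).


Binary: 11111111.11111111.11111111.11100000
Count leading 1s
Prefix: /27


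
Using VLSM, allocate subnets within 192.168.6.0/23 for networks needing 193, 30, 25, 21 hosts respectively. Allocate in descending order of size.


193 hosts -> /24 (254 usable): 192.168.6.0/24
30 hosts -> /27 (30 usable): 192.168.7.0/27
25 hosts -> /27 (30 usable): 192.168.7.32/27
21 hosts -> /27 (30 usable): 192.168.7.64/27
Allocation: 192.168.6.0/24 (193 hosts, 254 usable); 192.168.7.0/27 (30 hosts, 30 usable); 192.168.7.32/27 (25 hosts, 30 usable); 192.168.7.64/27 (21 hosts, 30 usable)


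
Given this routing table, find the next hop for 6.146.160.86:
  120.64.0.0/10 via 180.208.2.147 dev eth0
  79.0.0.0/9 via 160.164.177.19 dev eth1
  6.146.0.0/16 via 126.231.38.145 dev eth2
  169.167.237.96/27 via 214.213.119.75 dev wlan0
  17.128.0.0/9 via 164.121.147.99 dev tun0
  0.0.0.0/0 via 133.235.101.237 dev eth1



Longest prefix match for 6.146.160.86:
  /10 120.64.0.0: no
  /9 79.0.0.0: no
  /16 6.146.0.0: MATCH
  /27 169.167.237.96: no
  /9 17.128.0.0: no
  /0 0.0.0.0: MATCH
Selected: next-hop 126.231.38.145 via eth2 (matched /16)


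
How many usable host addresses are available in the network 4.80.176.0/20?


Host bits = 32 - 20 = 12
Total addresses = 2^12 = 4096
Usable = total - 2 (network and broadcast)
Usable hosts: 4094


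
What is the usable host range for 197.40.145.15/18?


Network: 197.40.128.0
Broadcast: 197.40.191.255
First usable = network + 1
Last usable = broadcast - 1
Range: 197.40.128.1 to 197.40.191.254


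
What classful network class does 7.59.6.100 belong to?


First octet: 7
Binary: 00000111
0xxxxxxx -> Class A (1-126)
Class A, default mask 255.0.0.0 (/8)


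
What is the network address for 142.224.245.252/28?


IP:   10001110.11100000.11110101.11111100
Mask: 11111111.11111111.11111111.11110000
AND operation:
Net:  10001110.11100000.11110101.11110000
Network: 142.224.245.240/28


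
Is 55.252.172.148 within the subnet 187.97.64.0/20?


Subnet network: 187.97.64.0
Test IP AND mask: 55.252.160.0
No, 55.252.172.148 is not in 187.97.64.0/20


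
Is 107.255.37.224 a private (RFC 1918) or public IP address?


RFC 1918 private ranges:
  10.0.0.0/8 (10.0.0.0 - 10.255.255.255)
  172.16.0.0/12 (172.16.0.0 - 172.31.255.255)
  192.168.0.0/16 (192.168.0.0 - 192.168.255.255)
Public (not in any RFC 1918 range)


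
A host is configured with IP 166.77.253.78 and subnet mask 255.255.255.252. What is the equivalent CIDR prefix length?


Binary: 11111111.11111111.11111111.11111100
Count leading 1s
Prefix: /30


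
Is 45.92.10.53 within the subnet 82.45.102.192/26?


Subnet network: 82.45.102.192
Test IP AND mask: 45.92.10.0
No, 45.92.10.53 is not in 82.45.102.192/26


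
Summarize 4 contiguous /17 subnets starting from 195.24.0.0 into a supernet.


Original prefix: /17
Number of subnets: 4 = 2^2
New prefix = 17 - 2 = 15
Supernet: 195.24.0.0/15


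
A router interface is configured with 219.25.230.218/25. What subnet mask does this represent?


/25 means 25 network bits, 7 host bits
Binary: 11111111111111111111111110000000
Mask: 255.255.255.128


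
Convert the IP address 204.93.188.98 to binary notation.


204 = 11001100
93 = 01011101
188 = 10111100
98 = 01100010
Binary: 11001100.01011101.10111100.01100010


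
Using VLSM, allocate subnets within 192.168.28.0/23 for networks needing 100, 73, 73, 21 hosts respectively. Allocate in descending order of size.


100 hosts -> /25 (126 usable): 192.168.28.0/25
73 hosts -> /25 (126 usable): 192.168.28.128/25
73 hosts -> /25 (126 usable): 192.168.29.0/25
21 hosts -> /27 (30 usable): 192.168.29.128/27
Allocation: 192.168.28.0/25 (100 hosts, 126 usable); 192.168.28.128/25 (73 hosts, 126 usable); 192.168.29.0/25 (73 hosts, 126 usable); 192.168.29.128/27 (21 hosts, 30 usable)


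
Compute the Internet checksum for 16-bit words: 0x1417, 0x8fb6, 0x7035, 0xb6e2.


Sum all words (with carry folding):
+ 0x1417 = 0x1417
+ 0x8fb6 = 0xa3cd
+ 0x7035 = 0x1403
+ 0xb6e2 = 0xcae5
One's complement: ~0xcae5
Checksum = 0x351a


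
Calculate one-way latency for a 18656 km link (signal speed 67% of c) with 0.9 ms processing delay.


Speed = 0.67 * 3e5 km/s = 201000 km/s
Propagation delay = 18656 / 201000 = 0.0928 s = 92.8159 ms
Processing delay = 0.9 ms
Total one-way latency = 93.7159 ms


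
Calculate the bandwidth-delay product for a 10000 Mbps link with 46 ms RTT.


BDP = bandwidth * RTT
= 10000 Mbps * 46 ms
= 10000 * 1e6 * 46 / 1000 bits
= 460000000 bits
= 57500000 bytes
= 56152.3438 KB
BDP = 460000000 bits (57500000 bytes)


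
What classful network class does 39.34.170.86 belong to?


First octet: 39
Binary: 00100111
0xxxxxxx -> Class A (1-126)
Class A, default mask 255.0.0.0 (/8)


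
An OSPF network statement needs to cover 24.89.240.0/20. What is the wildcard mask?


Subnet mask: 255.255.240.0
Wildcard = 255.255.255.255 - subnet mask
255 - 255 = 0
255 - 255 = 0
255 - 240 = 15
255 - 0 = 255
Wildcard: 0.0.15.255


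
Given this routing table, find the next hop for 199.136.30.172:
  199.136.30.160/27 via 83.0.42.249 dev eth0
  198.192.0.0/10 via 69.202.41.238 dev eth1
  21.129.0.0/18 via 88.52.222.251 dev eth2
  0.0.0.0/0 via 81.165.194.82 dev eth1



Longest prefix match for 199.136.30.172:
  /27 199.136.30.160: MATCH
  /10 198.192.0.0: no
  /18 21.129.0.0: no
  /0 0.0.0.0: MATCH
Selected: next-hop 83.0.42.249 via eth0 (matched /27)


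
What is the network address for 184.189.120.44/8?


IP:   10111000.10111101.01111000.00101100
Mask: 11111111.00000000.00000000.00000000
AND operation:
Net:  10111000.00000000.00000000.00000000
Network: 184.0.0.0/8


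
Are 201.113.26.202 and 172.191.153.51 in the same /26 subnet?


Mask: 255.255.255.192
201.113.26.202 AND mask = 201.113.26.192
172.191.153.51 AND mask = 172.191.153.0
No, different subnets (201.113.26.192 vs 172.191.153.0)


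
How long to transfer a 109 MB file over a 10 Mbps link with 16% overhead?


Effective throughput = 10 * (1 - 16/100) = 8.4 Mbps
File size in Mb = 109 * 8 = 872 Mb
Time = 872 / 8.4
Time = 103.8095 seconds


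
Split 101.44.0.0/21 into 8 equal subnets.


New prefix = 21 + 3 = 24
Each subnet has 256 addresses
  101.44.0.0/24
  101.44.1.0/24
  101.44.2.0/24
  101.44.3.0/24
  101.44.4.0/24
  101.44.5.0/24
  101.44.6.0/24
  101.44.7.0/24
Subnets: 101.44.0.0/24, 101.44.1.0/24, 101.44.2.0/24, 101.44.3.0/24, 101.44.4.0/24, 101.44.5.0/24, 101.44.6.0/24, 101.44.7.0/24


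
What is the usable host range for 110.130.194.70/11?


Network: 110.128.0.0
Broadcast: 110.159.255.255
First usable = network + 1
Last usable = broadcast - 1
Range: 110.128.0.1 to 110.159.255.254


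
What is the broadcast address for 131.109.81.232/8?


Network: 131.0.0.0/8
Host bits = 24
Set all host bits to 1:
Broadcast: 131.255.255.255


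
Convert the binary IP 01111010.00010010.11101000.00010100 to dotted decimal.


01111010 = 122
00010010 = 18
11101000 = 232
00010100 = 20
IP: 122.18.232.20


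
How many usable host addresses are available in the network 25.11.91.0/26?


Host bits = 32 - 26 = 6
Total addresses = 2^6 = 64
Usable = total - 2 (network and broadcast)
Usable hosts: 62


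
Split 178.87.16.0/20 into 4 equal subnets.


New prefix = 20 + 2 = 22
Each subnet has 1024 addresses
  178.87.16.0/22
  178.87.20.0/22
  178.87.24.0/22
  178.87.28.0/22
Subnets: 178.87.16.0/22, 178.87.20.0/22, 178.87.24.0/22, 178.87.28.0/22


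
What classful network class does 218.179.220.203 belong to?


First octet: 218
Binary: 11011010
110xxxxx -> Class C (192-223)
Class C, default mask 255.255.255.0 (/24)


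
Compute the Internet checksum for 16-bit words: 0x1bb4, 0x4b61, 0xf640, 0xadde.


Sum all words (with carry folding):
+ 0x1bb4 = 0x1bb4
+ 0x4b61 = 0x6715
+ 0xf640 = 0x5d56
+ 0xadde = 0x0b35
One's complement: ~0x0b35
Checksum = 0xf4ca


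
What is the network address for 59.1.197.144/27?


IP:   00111011.00000001.11000101.10010000
Mask: 11111111.11111111.11111111.11100000
AND operation:
Net:  00111011.00000001.11000101.10000000
Network: 59.1.197.128/27


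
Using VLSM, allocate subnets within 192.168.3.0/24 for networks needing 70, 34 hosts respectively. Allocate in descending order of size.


70 hosts -> /25 (126 usable): 192.168.3.0/25
34 hosts -> /26 (62 usable): 192.168.3.128/26
Allocation: 192.168.3.0/25 (70 hosts, 126 usable); 192.168.3.128/26 (34 hosts, 62 usable)


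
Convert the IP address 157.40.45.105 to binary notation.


157 = 10011101
40 = 00101000
45 = 00101101
105 = 01101001
Binary: 10011101.00101000.00101101.01101001


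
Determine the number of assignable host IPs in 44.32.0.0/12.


Host bits = 32 - 12 = 20
Total addresses = 2^20 = 1048576
Usable = total - 2 (network and broadcast)
Usable hosts: 1048574


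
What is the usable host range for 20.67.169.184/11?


Network: 20.64.0.0
Broadcast: 20.95.255.255
First usable = network + 1
Last usable = broadcast - 1
Range: 20.64.0.1 to 20.95.255.254


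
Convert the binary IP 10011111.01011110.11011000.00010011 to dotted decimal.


10011111 = 159
01011110 = 94
11011000 = 216
00010011 = 19
IP: 159.94.216.19


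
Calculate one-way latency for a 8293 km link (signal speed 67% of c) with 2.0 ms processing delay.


Speed = 0.67 * 3e5 km/s = 201000 km/s
Propagation delay = 8293 / 201000 = 0.0413 s = 41.2587 ms
Processing delay = 2.0 ms
Total one-way latency = 43.2587 ms


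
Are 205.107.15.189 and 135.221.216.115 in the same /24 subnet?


Mask: 255.255.255.0
205.107.15.189 AND mask = 205.107.15.0
135.221.216.115 AND mask = 135.221.216.0
No, different subnets (205.107.15.0 vs 135.221.216.0)


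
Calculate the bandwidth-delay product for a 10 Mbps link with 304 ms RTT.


BDP = bandwidth * RTT
= 10 Mbps * 304 ms
= 10 * 1e6 * 304 / 1000 bits
= 3040000 bits
= 380000 bytes
= 371.0938 KB
BDP = 3040000 bits (380000 bytes)


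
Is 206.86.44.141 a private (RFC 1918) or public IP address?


RFC 1918 private ranges:
  10.0.0.0/8 (10.0.0.0 - 10.255.255.255)
  172.16.0.0/12 (172.16.0.0 - 172.31.255.255)
  192.168.0.0/16 (192.168.0.0 - 192.168.255.255)
Public (not in any RFC 1918 range)


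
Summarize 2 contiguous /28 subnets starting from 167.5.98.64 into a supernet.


Original prefix: /28
Number of subnets: 2 = 2^1
New prefix = 28 - 1 = 27
Supernet: 167.5.98.64/27


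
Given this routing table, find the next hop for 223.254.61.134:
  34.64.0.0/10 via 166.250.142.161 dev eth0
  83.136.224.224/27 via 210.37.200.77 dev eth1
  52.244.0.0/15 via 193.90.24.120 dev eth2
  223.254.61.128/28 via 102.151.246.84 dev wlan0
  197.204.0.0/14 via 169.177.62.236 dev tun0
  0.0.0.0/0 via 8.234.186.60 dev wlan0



Longest prefix match for 223.254.61.134:
  /10 34.64.0.0: no
  /27 83.136.224.224: no
  /15 52.244.0.0: no
  /28 223.254.61.128: MATCH
  /14 197.204.0.0: no
  /0 0.0.0.0: MATCH
Selected: next-hop 102.151.246.84 via wlan0 (matched /28)


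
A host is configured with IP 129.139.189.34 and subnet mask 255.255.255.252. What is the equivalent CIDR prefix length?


Binary: 11111111.11111111.11111111.11111100
Count leading 1s
Prefix: /30


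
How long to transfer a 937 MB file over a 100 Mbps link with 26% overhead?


Effective throughput = 100 * (1 - 26/100) = 74 Mbps
File size in Mb = 937 * 8 = 7496 Mb
Time = 7496 / 74
Time = 101.2973 seconds


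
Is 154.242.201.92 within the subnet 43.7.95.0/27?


Subnet network: 43.7.95.0
Test IP AND mask: 154.242.201.64
No, 154.242.201.92 is not in 43.7.95.0/27


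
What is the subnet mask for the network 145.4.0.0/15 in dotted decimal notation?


/15 means 15 network bits, 17 host bits
Binary: 11111111111111100000000000000000
Mask: 255.254.0.0


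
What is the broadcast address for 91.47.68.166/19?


Network: 91.47.64.0/19
Host bits = 13
Set all host bits to 1:
Broadcast: 91.47.95.255


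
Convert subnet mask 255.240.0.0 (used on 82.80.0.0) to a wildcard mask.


Subnet mask: 255.240.0.0
Wildcard = 255.255.255.255 - subnet mask
255 - 255 = 0
255 - 240 = 15
255 - 0 = 255
255 - 0 = 255
Wildcard: 0.15.255.255


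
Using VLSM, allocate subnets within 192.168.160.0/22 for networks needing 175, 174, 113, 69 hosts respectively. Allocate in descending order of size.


175 hosts -> /24 (254 usable): 192.168.160.0/24
174 hosts -> /24 (254 usable): 192.168.161.0/24
113 hosts -> /25 (126 usable): 192.168.162.0/25
69 hosts -> /25 (126 usable): 192.168.162.128/25
Allocation: 192.168.160.0/24 (175 hosts, 254 usable); 192.168.161.0/24 (174 hosts, 254 usable); 192.168.162.0/25 (113 hosts, 126 usable); 192.168.162.128/25 (69 hosts, 126 usable)


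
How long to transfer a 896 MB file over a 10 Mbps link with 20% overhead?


Effective throughput = 10 * (1 - 20/100) = 8 Mbps
File size in Mb = 896 * 8 = 7168 Mb
Time = 7168 / 8
Time = 896 seconds


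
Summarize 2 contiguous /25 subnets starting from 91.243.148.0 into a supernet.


Original prefix: /25
Number of subnets: 2 = 2^1
New prefix = 25 - 1 = 24
Supernet: 91.243.148.0/24


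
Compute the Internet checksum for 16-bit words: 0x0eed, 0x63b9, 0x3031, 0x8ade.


Sum all words (with carry folding):
+ 0x0eed = 0x0eed
+ 0x63b9 = 0x72a6
+ 0x3031 = 0xa2d7
+ 0x8ade = 0x2db6
One's complement: ~0x2db6
Checksum = 0xd249


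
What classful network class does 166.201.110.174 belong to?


First octet: 166
Binary: 10100110
10xxxxxx -> Class B (128-191)
Class B, default mask 255.255.0.0 (/16)


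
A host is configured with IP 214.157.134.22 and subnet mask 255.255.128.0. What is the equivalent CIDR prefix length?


Binary: 11111111.11111111.10000000.00000000
Count leading 1s
Prefix: /17


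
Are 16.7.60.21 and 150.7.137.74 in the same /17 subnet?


Mask: 255.255.128.0
16.7.60.21 AND mask = 16.7.0.0
150.7.137.74 AND mask = 150.7.128.0
No, different subnets (16.7.0.0 vs 150.7.128.0)


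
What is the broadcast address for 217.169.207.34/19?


Network: 217.169.192.0/19
Host bits = 13
Set all host bits to 1:
Broadcast: 217.169.223.255


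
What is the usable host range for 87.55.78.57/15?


Network: 87.54.0.0
Broadcast: 87.55.255.255
First usable = network + 1
Last usable = broadcast - 1
Range: 87.54.0.1 to 87.55.255.254


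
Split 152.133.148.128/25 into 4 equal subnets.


New prefix = 25 + 2 = 27
Each subnet has 32 addresses
  152.133.148.128/27
  152.133.148.160/27
  152.133.148.192/27
  152.133.148.224/27
Subnets: 152.133.148.128/27, 152.133.148.160/27, 152.133.148.192/27, 152.133.148.224/27


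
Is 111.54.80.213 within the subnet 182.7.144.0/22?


Subnet network: 182.7.144.0
Test IP AND mask: 111.54.80.0
No, 111.54.80.213 is not in 182.7.144.0/22


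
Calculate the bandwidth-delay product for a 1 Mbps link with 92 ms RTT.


BDP = bandwidth * RTT
= 1 Mbps * 92 ms
= 1 * 1e6 * 92 / 1000 bits
= 92000 bits
= 11500 bytes
= 11.2305 KB
BDP = 92000 bits (11500 bytes)


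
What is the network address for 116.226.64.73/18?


IP:   01110100.11100010.01000000.01001001
Mask: 11111111.11111111.11000000.00000000
AND operation:
Net:  01110100.11100010.01000000.00000000
Network: 116.226.64.0/18


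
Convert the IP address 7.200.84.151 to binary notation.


7 = 00000111
200 = 11001000
84 = 01010100
151 = 10010111
Binary: 00000111.11001000.01010100.10010111


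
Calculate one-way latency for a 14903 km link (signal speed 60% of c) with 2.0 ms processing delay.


Speed = 0.6 * 3e5 km/s = 180000 km/s
Propagation delay = 14903 / 180000 = 0.0828 s = 82.7944 ms
Processing delay = 2.0 ms
Total one-way latency = 84.7944 ms


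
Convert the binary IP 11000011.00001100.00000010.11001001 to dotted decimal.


11000011 = 195
00001100 = 12
00000010 = 2
11001001 = 201
IP: 195.12.2.201


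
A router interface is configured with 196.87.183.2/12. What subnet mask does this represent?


/12 means 12 network bits, 20 host bits
Binary: 11111111111100000000000000000000
Mask: 255.240.0.0


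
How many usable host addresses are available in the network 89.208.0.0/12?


Host bits = 32 - 12 = 20
Total addresses = 2^20 = 1048576
Usable = total - 2 (network and broadcast)
Usable hosts: 1048574


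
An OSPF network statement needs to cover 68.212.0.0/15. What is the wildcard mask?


Subnet mask: 255.254.0.0
Wildcard = 255.255.255.255 - subnet mask
255 - 255 = 0
255 - 254 = 1
255 - 0 = 255
255 - 0 = 255
Wildcard: 0.1.255.255


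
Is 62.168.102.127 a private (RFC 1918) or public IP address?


RFC 1918 private ranges:
  10.0.0.0/8 (10.0.0.0 - 10.255.255.255)
  172.16.0.0/12 (172.16.0.0 - 172.31.255.255)
  192.168.0.0/16 (192.168.0.0 - 192.168.255.255)
Public (not in any RFC 1918 range)


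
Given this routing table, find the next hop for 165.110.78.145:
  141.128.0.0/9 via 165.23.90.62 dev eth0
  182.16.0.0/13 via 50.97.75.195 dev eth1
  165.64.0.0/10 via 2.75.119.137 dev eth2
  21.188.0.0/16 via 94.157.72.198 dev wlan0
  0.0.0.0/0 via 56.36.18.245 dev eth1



Longest prefix match for 165.110.78.145:
  /9 141.128.0.0: no
  /13 182.16.0.0: no
  /10 165.64.0.0: MATCH
  /16 21.188.0.0: no
  /0 0.0.0.0: MATCH
Selected: next-hop 2.75.119.137 via eth2 (matched /10)


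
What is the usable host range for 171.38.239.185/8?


Network: 171.0.0.0
Broadcast: 171.255.255.255
First usable = network + 1
Last usable = broadcast - 1
Range: 171.0.0.1 to 171.255.255.254


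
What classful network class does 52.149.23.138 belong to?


First octet: 52
Binary: 00110100
0xxxxxxx -> Class A (1-126)
Class A, default mask 255.0.0.0 (/8)


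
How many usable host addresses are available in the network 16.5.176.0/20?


Host bits = 32 - 20 = 12
Total addresses = 2^12 = 4096
Usable = total - 2 (network and broadcast)
Usable hosts: 4094


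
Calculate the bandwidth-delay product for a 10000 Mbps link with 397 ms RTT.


BDP = bandwidth * RTT
= 10000 Mbps * 397 ms
= 10000 * 1e6 * 397 / 1000 bits
= 3970000000 bits
= 496250000 bytes
= 484619.1406 KB
BDP = 3970000000 bits (496250000 bytes)


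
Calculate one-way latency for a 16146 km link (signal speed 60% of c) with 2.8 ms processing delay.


Speed = 0.6 * 3e5 km/s = 180000 km/s
Propagation delay = 16146 / 180000 = 0.0897 s = 89.7 ms
Processing delay = 2.8 ms
Total one-way latency = 92.5 ms


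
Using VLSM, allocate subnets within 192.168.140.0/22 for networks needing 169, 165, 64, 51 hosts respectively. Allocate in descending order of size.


169 hosts -> /24 (254 usable): 192.168.140.0/24
165 hosts -> /24 (254 usable): 192.168.141.0/24
64 hosts -> /25 (126 usable): 192.168.142.0/25
51 hosts -> /26 (62 usable): 192.168.142.128/26
Allocation: 192.168.140.0/24 (169 hosts, 254 usable); 192.168.141.0/24 (165 hosts, 254 usable); 192.168.142.0/25 (64 hosts, 126 usable); 192.168.142.128/26 (51 hosts, 62 usable)


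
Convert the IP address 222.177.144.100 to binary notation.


222 = 11011110
177 = 10110001
144 = 10010000
100 = 01100100
Binary: 11011110.10110001.10010000.01100100


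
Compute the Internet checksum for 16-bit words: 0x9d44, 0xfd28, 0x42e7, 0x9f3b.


Sum all words (with carry folding):
+ 0x9d44 = 0x9d44
+ 0xfd28 = 0x9a6d
+ 0x42e7 = 0xdd54
+ 0x9f3b = 0x7c90
One's complement: ~0x7c90
Checksum = 0x836f


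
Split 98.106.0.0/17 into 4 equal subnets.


New prefix = 17 + 2 = 19
Each subnet has 8192 addresses
  98.106.0.0/19
  98.106.32.0/19
  98.106.64.0/19
  98.106.96.0/19
Subnets: 98.106.0.0/19, 98.106.32.0/19, 98.106.64.0/19, 98.106.96.0/19


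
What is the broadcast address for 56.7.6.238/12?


Network: 56.0.0.0/12
Host bits = 20
Set all host bits to 1:
Broadcast: 56.15.255.255


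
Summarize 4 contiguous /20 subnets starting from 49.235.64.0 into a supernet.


Original prefix: /20
Number of subnets: 4 = 2^2
New prefix = 20 - 2 = 18
Supernet: 49.235.64.0/18


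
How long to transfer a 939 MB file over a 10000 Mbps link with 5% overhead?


Effective throughput = 10000 * (1 - 5/100) = 9500 Mbps
File size in Mb = 939 * 8 = 7512 Mb
Time = 7512 / 9500
Time = 0.7907 seconds


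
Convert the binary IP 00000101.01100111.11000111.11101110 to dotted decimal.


00000101 = 5
01100111 = 103
11000111 = 199
11101110 = 238
IP: 5.103.199.238


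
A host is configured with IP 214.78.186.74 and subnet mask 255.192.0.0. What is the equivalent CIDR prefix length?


Binary: 11111111.11000000.00000000.00000000
Count leading 1s
Prefix: /10


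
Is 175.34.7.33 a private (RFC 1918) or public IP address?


RFC 1918 private ranges:
  10.0.0.0/8 (10.0.0.0 - 10.255.255.255)
  172.16.0.0/12 (172.16.0.0 - 172.31.255.255)
  192.168.0.0/16 (192.168.0.0 - 192.168.255.255)
Public (not in any RFC 1918 range)


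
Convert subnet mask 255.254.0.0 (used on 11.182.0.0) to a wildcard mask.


Subnet mask: 255.254.0.0
Wildcard = 255.255.255.255 - subnet mask
255 - 255 = 0
255 - 254 = 1
255 - 0 = 255
255 - 0 = 255
Wildcard: 0.1.255.255


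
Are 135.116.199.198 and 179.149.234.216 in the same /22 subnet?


Mask: 255.255.252.0
135.116.199.198 AND mask = 135.116.196.0
179.149.234.216 AND mask = 179.149.232.0
No, different subnets (135.116.196.0 vs 179.149.232.0)


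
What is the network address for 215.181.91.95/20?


IP:   11010111.10110101.01011011.01011111
Mask: 11111111.11111111.11110000.00000000
AND operation:
Net:  11010111.10110101.01010000.00000000
Network: 215.181.80.0/20


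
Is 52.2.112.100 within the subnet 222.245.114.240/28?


Subnet network: 222.245.114.240
Test IP AND mask: 52.2.112.96
No, 52.2.112.100 is not in 222.245.114.240/28


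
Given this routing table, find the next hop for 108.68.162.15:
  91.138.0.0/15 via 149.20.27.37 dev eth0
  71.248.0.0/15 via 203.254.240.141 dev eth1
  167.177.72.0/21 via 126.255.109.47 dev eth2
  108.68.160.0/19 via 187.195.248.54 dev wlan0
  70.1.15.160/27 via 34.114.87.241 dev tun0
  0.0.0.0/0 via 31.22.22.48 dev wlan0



Longest prefix match for 108.68.162.15:
  /15 91.138.0.0: no
  /15 71.248.0.0: no
  /21 167.177.72.0: no
  /19 108.68.160.0: MATCH
  /27 70.1.15.160: no
  /0 0.0.0.0: MATCH
Selected: next-hop 187.195.248.54 via wlan0 (matched /19)


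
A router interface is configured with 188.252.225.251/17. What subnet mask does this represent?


/17 means 17 network bits, 15 host bits
Binary: 11111111111111111000000000000000
Mask: 255.255.128.0


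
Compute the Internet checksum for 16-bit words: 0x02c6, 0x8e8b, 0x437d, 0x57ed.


Sum all words (with carry folding):
+ 0x02c6 = 0x02c6
+ 0x8e8b = 0x9151
+ 0x437d = 0xd4ce
+ 0x57ed = 0x2cbc
One's complement: ~0x2cbc
Checksum = 0xd343


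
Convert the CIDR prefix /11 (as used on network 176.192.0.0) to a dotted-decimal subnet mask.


/11 means 11 network bits, 21 host bits
Binary: 11111111111000000000000000000000
Mask: 255.224.0.0


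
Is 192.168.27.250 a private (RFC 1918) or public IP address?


RFC 1918 private ranges:
  10.0.0.0/8 (10.0.0.0 - 10.255.255.255)
  172.16.0.0/12 (172.16.0.0 - 172.31.255.255)
  192.168.0.0/16 (192.168.0.0 - 192.168.255.255)
Private (in 192.168.0.0/16)
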